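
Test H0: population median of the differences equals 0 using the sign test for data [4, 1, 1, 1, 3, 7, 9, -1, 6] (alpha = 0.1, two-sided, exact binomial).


Step 1: Discard zero differences. Original n = 9; n_eff = number of nonzero differences = 9.
Nonzero differences (with sign): +4, +1, +1, +1, +3, +7, +9, -1, +6
Step 2: Count signs: positive = 8, negative = 1.
Step 3: Under H0: P(positive) = 0.5, so the number of positives S ~ Bin(9, 0.5).
Step 4: Two-sided exact p-value = sum of Bin(9,0.5) probabilities at or below the observed probability = 0.039062.
Step 5: alpha = 0.1. reject H0.

n_eff = 9, pos = 8, neg = 1, p = 0.039062, reject H0.


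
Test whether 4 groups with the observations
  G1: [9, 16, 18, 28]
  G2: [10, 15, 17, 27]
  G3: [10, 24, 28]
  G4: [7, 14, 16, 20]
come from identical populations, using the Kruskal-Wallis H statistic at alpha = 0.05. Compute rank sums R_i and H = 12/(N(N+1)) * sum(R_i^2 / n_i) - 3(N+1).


Step 1: Combine all N = 15 observations and assign midranks.
sorted (value, group, rank): (7,G4,1), (9,G1,2), (10,G2,3.5), (10,G3,3.5), (14,G4,5), (15,G2,6), (16,G1,7.5), (16,G4,7.5), (17,G2,9), (18,G1,10), (20,G4,11), (24,G3,12), (27,G2,13), (28,G1,14.5), (28,G3,14.5)
Step 2: Sum ranks within each group.
R_1 = 34 (n_1 = 4)
R_2 = 31.5 (n_2 = 4)
R_3 = 30 (n_3 = 3)
R_4 = 24.5 (n_4 = 4)
Step 3: H = 12/(N(N+1)) * sum(R_i^2/n_i) - 3(N+1)
     = 12/(15*16) * (34^2/4 + 31.5^2/4 + 30^2/3 + 24.5^2/4) - 3*16
     = 0.050000 * 987.125 - 48
     = 1.356250.
Step 4: Ties present; correction factor C = 1 - 18/(15^3 - 15) = 0.994643. Corrected H = 1.356250 / 0.994643 = 1.363555.
Step 5: Under H0, H ~ chi^2(3); p-value = 0.714099.
Step 6: alpha = 0.05. fail to reject H0.

H = 1.3636, df = 3, p = 0.714099, fail to reject H0.


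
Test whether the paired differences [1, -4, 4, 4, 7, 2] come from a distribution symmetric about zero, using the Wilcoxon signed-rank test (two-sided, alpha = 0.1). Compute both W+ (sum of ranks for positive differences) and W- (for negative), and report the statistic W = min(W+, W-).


Step 1: Drop any zero differences (none here) and take |d_i|.
|d| = [1, 4, 4, 4, 7, 2]
Step 2: Midrank |d_i| (ties get averaged ranks).
ranks: |1|->1, |4|->4, |4|->4, |4|->4, |7|->6, |2|->2
Step 3: Attach original signs; sum ranks with positive sign and with negative sign.
W+ = 1 + 4 + 4 + 6 + 2 = 17
W- = 4 = 4
(Check: W+ + W- = 21 should equal n(n+1)/2 = 21.)
Step 4: Test statistic W = min(W+, W-) = 4.
Step 5: Ties in |d|, so use the tie-corrected normal approximation.
        E[W] = n(n+1)/4 = 6*7/4 = 10.5.
        Tie groups: |d|=4 (t=3); sum(t^3 - t) = 24.
        Var[W] = n(n+1)(2n+1)/24 - sum(t^3-t)/48 = 546/24 - 24/48 = 22.25.
        z = (W - E[W]) / sqrt(Var[W]) = (4 - 10.5) / 4.7170 = -1.3780.
        Two-sided p = 2*Phi(z) = 0.168204.
Step 6: alpha = 0.1. fail to reject H0.

W+ = 17, W- = 4, W = min = 4, p = 0.168204, fail to reject H0.


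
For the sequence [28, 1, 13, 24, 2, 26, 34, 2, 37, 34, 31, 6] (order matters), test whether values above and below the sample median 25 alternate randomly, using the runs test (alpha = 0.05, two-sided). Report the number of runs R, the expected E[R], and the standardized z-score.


Step 1: Compute median = 25; label A = above, B = below.
Labels in order: ABBBBAABAAAB  (n_A = 6, n_B = 6)
Step 2: Count runs R = 6.
Step 3: Under H0 (random ordering), E[R] = 2*n_A*n_B/(n_A+n_B) + 1 = 2*6*6/12 + 1 = 7.0000.
        Var[R] = 2*n_A*n_B*(2*n_A*n_B - n_A - n_B) / ((n_A+n_B)^2 * (n_A+n_B-1)) = 4320/1584 = 2.7273.
        SD[R] = 1.6514.
Step 4: Continuity-corrected z = (R + 0.5 - E[R]) / SD[R] = (6 + 0.5 - 7.0000) / 1.6514 = -0.3028.
Step 5: Two-sided p-value via normal approximation = 2*(1 - Phi(|z|)) = 0.762069.
Step 6: alpha = 0.05. fail to reject H0.

R = 6, z = -0.3028, p = 0.762069, fail to reject H0.


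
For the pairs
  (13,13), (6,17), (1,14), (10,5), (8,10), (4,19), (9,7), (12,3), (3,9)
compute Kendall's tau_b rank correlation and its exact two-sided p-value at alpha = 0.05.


Step 1: Enumerate the 36 unordered pairs (i,j) with i<j and classify each by sign(x_j-x_i) * sign(y_j-y_i).
  (1,2):dx=-7,dy=+4->D; (1,3):dx=-12,dy=+1->D; (1,4):dx=-3,dy=-8->C; (1,5):dx=-5,dy=-3->C
  (1,6):dx=-9,dy=+6->D; (1,7):dx=-4,dy=-6->C; (1,8):dx=-1,dy=-10->C; (1,9):dx=-10,dy=-4->C
  (2,3):dx=-5,dy=-3->C; (2,4):dx=+4,dy=-12->D; (2,5):dx=+2,dy=-7->D; (2,6):dx=-2,dy=+2->D
  (2,7):dx=+3,dy=-10->D; (2,8):dx=+6,dy=-14->D; (2,9):dx=-3,dy=-8->C; (3,4):dx=+9,dy=-9->D
  (3,5):dx=+7,dy=-4->D; (3,6):dx=+3,dy=+5->C; (3,7):dx=+8,dy=-7->D; (3,8):dx=+11,dy=-11->D
  (3,9):dx=+2,dy=-5->D; (4,5):dx=-2,dy=+5->D; (4,6):dx=-6,dy=+14->D; (4,7):dx=-1,dy=+2->D
  (4,8):dx=+2,dy=-2->D; (4,9):dx=-7,dy=+4->D; (5,6):dx=-4,dy=+9->D; (5,7):dx=+1,dy=-3->D
  (5,8):dx=+4,dy=-7->D; (5,9):dx=-5,dy=-1->C; (6,7):dx=+5,dy=-12->D; (6,8):dx=+8,dy=-16->D
  (6,9):dx=-1,dy=-10->C; (7,8):dx=+3,dy=-4->D; (7,9):dx=-6,dy=+2->D; (8,9):dx=-9,dy=+6->D
Step 2: C = 10, D = 26, total pairs = 36.
Step 3: tau = (C - D)/(n(n-1)/2) = (10 - 26)/36 = -0.444444.
Step 4: Exact two-sided p-value (enumerate n! = 362880 permutations of y under H0): p = 0.119439.
Step 5: alpha = 0.05. fail to reject H0.

tau_b = -0.4444 (C=10, D=26), p = 0.119439, fail to reject H0.


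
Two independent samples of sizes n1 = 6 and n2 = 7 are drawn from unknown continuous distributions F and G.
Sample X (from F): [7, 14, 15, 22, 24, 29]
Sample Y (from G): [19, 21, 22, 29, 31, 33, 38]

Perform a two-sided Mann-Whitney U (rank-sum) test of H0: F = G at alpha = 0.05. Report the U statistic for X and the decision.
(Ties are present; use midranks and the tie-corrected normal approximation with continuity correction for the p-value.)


Step 1: Combine and sort all 13 observations; assign midranks.
sorted (value, group): (7,X), (14,X), (15,X), (19,Y), (21,Y), (22,X), (22,Y), (24,X), (29,X), (29,Y), (31,Y), (33,Y), (38,Y)
ranks: 7->1, 14->2, 15->3, 19->4, 21->5, 22->6.5, 22->6.5, 24->8, 29->9.5, 29->9.5, 31->11, 33->12, 38->13
Step 2: Rank sum for X: R1 = 1 + 2 + 3 + 6.5 + 8 + 9.5 = 30.
Step 3: U_X = R1 - n1(n1+1)/2 = 30 - 6*7/2 = 30 - 21 = 9.
       U_Y = n1*n2 - U_X = 42 - 9 = 33.
Step 4: Ties are present, so use the tie-corrected normal approximation (with continuity correction) for the p-value.
Step 5: p-value = 0.099478; compare to alpha = 0.05. fail to reject H0.

U_X = 9, p = 0.099478, fail to reject H0 at alpha = 0.05.


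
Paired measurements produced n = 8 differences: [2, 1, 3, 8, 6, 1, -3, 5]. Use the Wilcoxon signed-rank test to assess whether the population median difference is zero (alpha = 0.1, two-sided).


Step 1: Drop any zero differences (none here) and take |d_i|.
|d| = [2, 1, 3, 8, 6, 1, 3, 5]
Step 2: Midrank |d_i| (ties get averaged ranks).
ranks: |2|->3, |1|->1.5, |3|->4.5, |8|->8, |6|->7, |1|->1.5, |3|->4.5, |5|->6
Step 3: Attach original signs; sum ranks with positive sign and with negative sign.
W+ = 3 + 1.5 + 4.5 + 8 + 7 + 1.5 + 6 = 31.5
W- = 4.5 = 4.5
(Check: W+ + W- = 36 should equal n(n+1)/2 = 36.)
Step 4: Test statistic W = min(W+, W-) = 4.5.
Step 5: Ties in |d|, so use the tie-corrected normal approximation.
        E[W] = n(n+1)/4 = 8*9/4 = 18.
        Tie groups: |d|=1 (t=2), |d|=3 (t=2); sum(t^3 - t) = 12.
        Var[W] = n(n+1)(2n+1)/24 - sum(t^3-t)/48 = 1224/24 - 12/48 = 50.75.
        z = (W - E[W]) / sqrt(Var[W]) = (4.5 - 18) / 7.1239 = -1.8950.
        Two-sided p = 2*Phi(z) = 0.058089.
Step 6: alpha = 0.1. reject H0.

W+ = 31.5, W- = 4.5, W = min = 4.5, p = 0.058089, reject H0.


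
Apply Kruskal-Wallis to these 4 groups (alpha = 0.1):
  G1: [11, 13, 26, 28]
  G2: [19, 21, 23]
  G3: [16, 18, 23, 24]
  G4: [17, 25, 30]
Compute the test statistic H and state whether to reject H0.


Step 1: Combine all N = 14 observations and assign midranks.
sorted (value, group, rank): (11,G1,1), (13,G1,2), (16,G3,3), (17,G4,4), (18,G3,5), (19,G2,6), (21,G2,7), (23,G2,8.5), (23,G3,8.5), (24,G3,10), (25,G4,11), (26,G1,12), (28,G1,13), (30,G4,14)
Step 2: Sum ranks within each group.
R_1 = 28 (n_1 = 4)
R_2 = 21.5 (n_2 = 3)
R_3 = 26.5 (n_3 = 4)
R_4 = 29 (n_4 = 3)
Step 3: H = 12/(N(N+1)) * sum(R_i^2/n_i) - 3(N+1)
     = 12/(14*15) * (28^2/4 + 21.5^2/3 + 26.5^2/4 + 29^2/3) - 3*15
     = 0.057143 * 805.979 - 45
     = 1.055952.
Step 4: Ties present; correction factor C = 1 - 6/(14^3 - 14) = 0.997802. Corrected H = 1.055952 / 0.997802 = 1.058278.
Step 5: Under H0, H ~ chi^2(3); p-value = 0.787154.
Step 6: alpha = 0.1. fail to reject H0.

H = 1.0583, df = 3, p = 0.787154, fail to reject H0.


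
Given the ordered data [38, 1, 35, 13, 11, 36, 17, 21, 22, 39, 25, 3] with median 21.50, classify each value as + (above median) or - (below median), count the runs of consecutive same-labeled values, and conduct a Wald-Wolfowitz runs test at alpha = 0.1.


Step 1: Compute median = 21.50; label A = above, B = below.
Labels in order: ABABBABBAAAB  (n_A = 6, n_B = 6)
Step 2: Count runs R = 8.
Step 3: Under H0 (random ordering), E[R] = 2*n_A*n_B/(n_A+n_B) + 1 = 2*6*6/12 + 1 = 7.0000.
        Var[R] = 2*n_A*n_B*(2*n_A*n_B - n_A - n_B) / ((n_A+n_B)^2 * (n_A+n_B-1)) = 4320/1584 = 2.7273.
        SD[R] = 1.6514.
Step 4: Continuity-corrected z = (R - 0.5 - E[R]) / SD[R] = (8 - 0.5 - 7.0000) / 1.6514 = 0.3028.
Step 5: Two-sided p-value via normal approximation = 2*(1 - Phi(|z|)) = 0.762069.
Step 6: alpha = 0.1. fail to reject H0.

R = 8, z = 0.3028, p = 0.762069, fail to reject H0.


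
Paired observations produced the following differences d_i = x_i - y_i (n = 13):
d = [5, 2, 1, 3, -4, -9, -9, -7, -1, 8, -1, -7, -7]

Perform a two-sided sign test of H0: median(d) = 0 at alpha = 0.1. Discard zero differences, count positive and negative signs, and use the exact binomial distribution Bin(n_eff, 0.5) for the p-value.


Step 1: Discard zero differences. Original n = 13; n_eff = number of nonzero differences = 13.
Nonzero differences (with sign): +5, +2, +1, +3, -4, -9, -9, -7, -1, +8, -1, -7, -7
Step 2: Count signs: positive = 5, negative = 8.
Step 3: Under H0: P(positive) = 0.5, so the number of positives S ~ Bin(13, 0.5).
Step 4: Two-sided exact p-value = sum of Bin(13,0.5) probabilities at or below the observed probability = 0.581055.
Step 5: alpha = 0.1. fail to reject H0.

n_eff = 13, pos = 5, neg = 8, p = 0.581055, fail to reject H0.


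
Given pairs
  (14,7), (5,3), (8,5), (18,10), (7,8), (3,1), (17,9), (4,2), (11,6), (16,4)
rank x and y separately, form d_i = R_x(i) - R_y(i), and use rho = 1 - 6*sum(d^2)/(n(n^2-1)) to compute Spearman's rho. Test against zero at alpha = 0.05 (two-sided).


Step 1: Rank x and y separately (midranks; no ties here).
rank(x): 14->7, 5->3, 8->5, 18->10, 7->4, 3->1, 17->9, 4->2, 11->6, 16->8
rank(y): 7->7, 3->3, 5->5, 10->10, 8->8, 1->1, 9->9, 2->2, 6->6, 4->4
Step 2: d_i = R_x(i) - R_y(i); compute d_i^2.
  (7-7)^2=0, (3-3)^2=0, (5-5)^2=0, (10-10)^2=0, (4-8)^2=16, (1-1)^2=0, (9-9)^2=0, (2-2)^2=0, (6-6)^2=0, (8-4)^2=16
sum(d^2) = 32.
Step 3: rho = 1 - 6*32 / (10*(10^2 - 1)) = 1 - 192/990 = 0.806061.
Step 4: Under H0, t = rho * sqrt((n-2)/(1-rho^2)) = 3.8522 ~ t(8).
Step 5: Two-sided p-value from the t-distribution with 8 df = 0.004862.
Step 6: alpha = 0.05. reject H0.

rho = 0.8061, p = 0.004862, reject H0 at alpha = 0.05.


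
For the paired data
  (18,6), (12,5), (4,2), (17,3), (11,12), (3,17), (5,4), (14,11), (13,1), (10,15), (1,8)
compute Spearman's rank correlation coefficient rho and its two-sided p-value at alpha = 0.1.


Step 1: Rank x and y separately (midranks; no ties here).
rank(x): 18->11, 12->7, 4->3, 17->10, 11->6, 3->2, 5->4, 14->9, 13->8, 10->5, 1->1
rank(y): 6->6, 5->5, 2->2, 3->3, 12->9, 17->11, 4->4, 11->8, 1->1, 15->10, 8->7
Step 2: d_i = R_x(i) - R_y(i); compute d_i^2.
  (11-6)^2=25, (7-5)^2=4, (3-2)^2=1, (10-3)^2=49, (6-9)^2=9, (2-11)^2=81, (4-4)^2=0, (9-8)^2=1, (8-1)^2=49, (5-10)^2=25, (1-7)^2=36
sum(d^2) = 280.
Step 3: rho = 1 - 6*280 / (11*(11^2 - 1)) = 1 - 1680/1320 = -0.272727.
Step 4: Under H0, t = rho * sqrt((n-2)/(1-rho^2)) = -0.8504 ~ t(9).
Step 5: Two-sided p-value from the t-distribution with 9 df = 0.417141.
Step 6: alpha = 0.1. fail to reject H0.

rho = -0.2727, p = 0.417141, fail to reject H0 at alpha = 0.1.


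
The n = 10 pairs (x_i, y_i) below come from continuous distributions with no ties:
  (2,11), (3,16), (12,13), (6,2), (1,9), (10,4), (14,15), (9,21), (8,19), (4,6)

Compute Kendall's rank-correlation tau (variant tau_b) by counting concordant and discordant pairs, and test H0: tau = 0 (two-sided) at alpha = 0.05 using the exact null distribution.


Step 1: Enumerate the 45 unordered pairs (i,j) with i<j and classify each by sign(x_j-x_i) * sign(y_j-y_i).
  (1,2):dx=+1,dy=+5->C; (1,3):dx=+10,dy=+2->C; (1,4):dx=+4,dy=-9->D; (1,5):dx=-1,dy=-2->C
  (1,6):dx=+8,dy=-7->D; (1,7):dx=+12,dy=+4->C; (1,8):dx=+7,dy=+10->C; (1,9):dx=+6,dy=+8->C
  (1,10):dx=+2,dy=-5->D; (2,3):dx=+9,dy=-3->D; (2,4):dx=+3,dy=-14->D; (2,5):dx=-2,dy=-7->C
  (2,6):dx=+7,dy=-12->D; (2,7):dx=+11,dy=-1->D; (2,8):dx=+6,dy=+5->C; (2,9):dx=+5,dy=+3->C
  (2,10):dx=+1,dy=-10->D; (3,4):dx=-6,dy=-11->C; (3,5):dx=-11,dy=-4->C; (3,6):dx=-2,dy=-9->C
  (3,7):dx=+2,dy=+2->C; (3,8):dx=-3,dy=+8->D; (3,9):dx=-4,dy=+6->D; (3,10):dx=-8,dy=-7->C
  (4,5):dx=-5,dy=+7->D; (4,6):dx=+4,dy=+2->C; (4,7):dx=+8,dy=+13->C; (4,8):dx=+3,dy=+19->C
  (4,9):dx=+2,dy=+17->C; (4,10):dx=-2,dy=+4->D; (5,6):dx=+9,dy=-5->D; (5,7):dx=+13,dy=+6->C
  (5,8):dx=+8,dy=+12->C; (5,9):dx=+7,dy=+10->C; (5,10):dx=+3,dy=-3->D; (6,7):dx=+4,dy=+11->C
  (6,8):dx=-1,dy=+17->D; (6,9):dx=-2,dy=+15->D; (6,10):dx=-6,dy=+2->D; (7,8):dx=-5,dy=+6->D
  (7,9):dx=-6,dy=+4->D; (7,10):dx=-10,dy=-9->C; (8,9):dx=-1,dy=-2->C; (8,10):dx=-5,dy=-15->C
  (9,10):dx=-4,dy=-13->C
Step 2: C = 26, D = 19, total pairs = 45.
Step 3: tau = (C - D)/(n(n-1)/2) = (26 - 19)/45 = 0.155556.
Step 4: Exact two-sided p-value (enumerate n! = 3628800 permutations of y under H0): p = 0.600654.
Step 5: alpha = 0.05. fail to reject H0.

tau_b = 0.1556 (C=26, D=19), p = 0.600654, fail to reject H0.


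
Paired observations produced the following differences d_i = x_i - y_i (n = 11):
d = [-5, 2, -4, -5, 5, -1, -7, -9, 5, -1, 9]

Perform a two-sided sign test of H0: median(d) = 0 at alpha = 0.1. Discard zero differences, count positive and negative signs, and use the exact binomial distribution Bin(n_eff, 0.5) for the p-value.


Step 1: Discard zero differences. Original n = 11; n_eff = number of nonzero differences = 11.
Nonzero differences (with sign): -5, +2, -4, -5, +5, -1, -7, -9, +5, -1, +9
Step 2: Count signs: positive = 4, negative = 7.
Step 3: Under H0: P(positive) = 0.5, so the number of positives S ~ Bin(11, 0.5).
Step 4: Two-sided exact p-value = sum of Bin(11,0.5) probabilities at or below the observed probability = 0.548828.
Step 5: alpha = 0.1. fail to reject H0.

n_eff = 11, pos = 4, neg = 7, p = 0.548828, fail to reject H0.


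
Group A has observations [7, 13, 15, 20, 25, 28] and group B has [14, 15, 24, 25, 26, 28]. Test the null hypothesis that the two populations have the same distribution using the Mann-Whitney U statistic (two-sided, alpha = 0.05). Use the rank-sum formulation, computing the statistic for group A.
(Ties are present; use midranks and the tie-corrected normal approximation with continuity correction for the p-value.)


Step 1: Combine and sort all 12 observations; assign midranks.
sorted (value, group): (7,X), (13,X), (14,Y), (15,X), (15,Y), (20,X), (24,Y), (25,X), (25,Y), (26,Y), (28,X), (28,Y)
ranks: 7->1, 13->2, 14->3, 15->4.5, 15->4.5, 20->6, 24->7, 25->8.5, 25->8.5, 26->10, 28->11.5, 28->11.5
Step 2: Rank sum for X: R1 = 1 + 2 + 4.5 + 6 + 8.5 + 11.5 = 33.5.
Step 3: U_X = R1 - n1(n1+1)/2 = 33.5 - 6*7/2 = 33.5 - 21 = 12.5.
       U_Y = n1*n2 - U_X = 36 - 12.5 = 23.5.
Step 4: Ties are present, so use the tie-corrected normal approximation (with continuity correction) for the p-value.
Step 5: p-value = 0.420893; compare to alpha = 0.05. fail to reject H0.

U_X = 12.5, p = 0.420893, fail to reject H0 at alpha = 0.05.


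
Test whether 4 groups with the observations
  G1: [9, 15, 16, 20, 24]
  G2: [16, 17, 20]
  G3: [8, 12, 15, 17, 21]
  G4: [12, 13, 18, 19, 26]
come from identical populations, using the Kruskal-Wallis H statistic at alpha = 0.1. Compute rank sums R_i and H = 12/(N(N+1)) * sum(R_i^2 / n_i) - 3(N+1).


Step 1: Combine all N = 18 observations and assign midranks.
sorted (value, group, rank): (8,G3,1), (9,G1,2), (12,G3,3.5), (12,G4,3.5), (13,G4,5), (15,G1,6.5), (15,G3,6.5), (16,G1,8.5), (16,G2,8.5), (17,G2,10.5), (17,G3,10.5), (18,G4,12), (19,G4,13), (20,G1,14.5), (20,G2,14.5), (21,G3,16), (24,G1,17), (26,G4,18)
Step 2: Sum ranks within each group.
R_1 = 48.5 (n_1 = 5)
R_2 = 33.5 (n_2 = 3)
R_3 = 37.5 (n_3 = 5)
R_4 = 51.5 (n_4 = 5)
Step 3: H = 12/(N(N+1)) * sum(R_i^2/n_i) - 3(N+1)
     = 12/(18*19) * (48.5^2/5 + 33.5^2/3 + 37.5^2/5 + 51.5^2/5) - 3*19
     = 0.035088 * 1656.23 - 57
     = 1.113450.
Step 4: Ties present; correction factor C = 1 - 30/(18^3 - 18) = 0.994840. Corrected H = 1.113450 / 0.994840 = 1.119225.
Step 5: Under H0, H ~ chi^2(3); p-value = 0.772435.
Step 6: alpha = 0.1. fail to reject H0.

H = 1.1192, df = 3, p = 0.772435, fail to reject H0.


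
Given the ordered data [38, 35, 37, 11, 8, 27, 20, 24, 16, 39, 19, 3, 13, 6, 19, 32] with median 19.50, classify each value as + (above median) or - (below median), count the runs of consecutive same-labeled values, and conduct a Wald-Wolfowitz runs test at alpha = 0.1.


Step 1: Compute median = 19.50; label A = above, B = below.
Labels in order: AAABBAAABABBBBBA  (n_A = 8, n_B = 8)
Step 2: Count runs R = 7.
Step 3: Under H0 (random ordering), E[R] = 2*n_A*n_B/(n_A+n_B) + 1 = 2*8*8/16 + 1 = 9.0000.
        Var[R] = 2*n_A*n_B*(2*n_A*n_B - n_A - n_B) / ((n_A+n_B)^2 * (n_A+n_B-1)) = 14336/3840 = 3.7333.
        SD[R] = 1.9322.
Step 4: Continuity-corrected z = (R + 0.5 - E[R]) / SD[R] = (7 + 0.5 - 9.0000) / 1.9322 = -0.7763.
Step 5: Two-sided p-value via normal approximation = 2*(1 - Phi(|z|)) = 0.437558.
Step 6: alpha = 0.1. fail to reject H0.

R = 7, z = -0.7763, p = 0.437558, fail to reject H0.


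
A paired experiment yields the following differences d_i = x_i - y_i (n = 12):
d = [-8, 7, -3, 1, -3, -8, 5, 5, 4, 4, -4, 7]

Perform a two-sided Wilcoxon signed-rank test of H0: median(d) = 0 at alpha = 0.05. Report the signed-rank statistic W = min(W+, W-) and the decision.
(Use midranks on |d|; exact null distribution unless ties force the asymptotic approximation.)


Step 1: Drop any zero differences (none here) and take |d_i|.
|d| = [8, 7, 3, 1, 3, 8, 5, 5, 4, 4, 4, 7]
Step 2: Midrank |d_i| (ties get averaged ranks).
ranks: |8|->11.5, |7|->9.5, |3|->2.5, |1|->1, |3|->2.5, |8|->11.5, |5|->7.5, |5|->7.5, |4|->5, |4|->5, |4|->5, |7|->9.5
Step 3: Attach original signs; sum ranks with positive sign and with negative sign.
W+ = 9.5 + 1 + 7.5 + 7.5 + 5 + 5 + 9.5 = 45
W- = 11.5 + 2.5 + 2.5 + 11.5 + 5 = 33
(Check: W+ + W- = 78 should equal n(n+1)/2 = 78.)
Step 4: Test statistic W = min(W+, W-) = 33.
Step 5: Ties in |d|, so use the tie-corrected normal approximation.
        E[W] = n(n+1)/4 = 12*13/4 = 39.
        Tie groups: |d|=3 (t=2), |d|=4 (t=3), |d|=5 (t=2), |d|=7 (t=2), |d|=8 (t=2); sum(t^3 - t) = 48.
        Var[W] = n(n+1)(2n+1)/24 - sum(t^3-t)/48 = 3900/24 - 48/48 = 161.5.
        z = (W - E[W]) / sqrt(Var[W]) = (33 - 39) / 12.7083 = -0.4721.
        Two-sided p = 2*Phi(z) = 0.636831.
Step 6: alpha = 0.05. fail to reject H0.

W+ = 45, W- = 33, W = min = 33, p = 0.636831, fail to reject H0.


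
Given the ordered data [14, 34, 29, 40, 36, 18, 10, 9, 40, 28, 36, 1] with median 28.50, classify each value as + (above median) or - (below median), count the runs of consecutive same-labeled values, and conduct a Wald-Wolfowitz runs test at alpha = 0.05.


Step 1: Compute median = 28.50; label A = above, B = below.
Labels in order: BAAAABBBABAB  (n_A = 6, n_B = 6)
Step 2: Count runs R = 7.
Step 3: Under H0 (random ordering), E[R] = 2*n_A*n_B/(n_A+n_B) + 1 = 2*6*6/12 + 1 = 7.0000.
        Var[R] = 2*n_A*n_B*(2*n_A*n_B - n_A - n_B) / ((n_A+n_B)^2 * (n_A+n_B-1)) = 4320/1584 = 2.7273.
        SD[R] = 1.6514.
Step 4: R = E[R], so z = 0 with no continuity correction.
Step 5: Two-sided p-value via normal approximation = 2*(1 - Phi(|z|)) = 1.000000.
Step 6: alpha = 0.05. fail to reject H0.

R = 7, z = 0.0000, p = 1.000000, fail to reject H0.


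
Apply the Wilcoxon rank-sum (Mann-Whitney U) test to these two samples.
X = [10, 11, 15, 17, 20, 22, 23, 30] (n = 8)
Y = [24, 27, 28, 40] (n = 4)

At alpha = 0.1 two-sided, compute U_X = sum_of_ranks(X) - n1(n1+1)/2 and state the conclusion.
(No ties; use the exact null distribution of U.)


Step 1: Combine and sort all 12 observations; assign midranks.
sorted (value, group): (10,X), (11,X), (15,X), (17,X), (20,X), (22,X), (23,X), (24,Y), (27,Y), (28,Y), (30,X), (40,Y)
ranks: 10->1, 11->2, 15->3, 17->4, 20->5, 22->6, 23->7, 24->8, 27->9, 28->10, 30->11, 40->12
Step 2: Rank sum for X: R1 = 1 + 2 + 3 + 4 + 5 + 6 + 7 + 11 = 39.
Step 3: U_X = R1 - n1(n1+1)/2 = 39 - 8*9/2 = 39 - 36 = 3.
       U_Y = n1*n2 - U_X = 32 - 3 = 29.
Step 4: No ties, so the exact null distribution of U (based on enumerating the C(12,8) = 495 equally likely rank assignments) gives the two-sided p-value.
Step 5: p-value = 0.028283; compare to alpha = 0.1. reject H0.

U_X = 3, p = 0.028283, reject H0 at alpha = 0.1.


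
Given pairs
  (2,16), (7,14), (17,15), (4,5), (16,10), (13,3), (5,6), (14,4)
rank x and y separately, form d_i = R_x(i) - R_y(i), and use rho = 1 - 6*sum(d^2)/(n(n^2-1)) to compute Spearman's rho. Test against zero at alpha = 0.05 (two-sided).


Step 1: Rank x and y separately (midranks; no ties here).
rank(x): 2->1, 7->4, 17->8, 4->2, 16->7, 13->5, 5->3, 14->6
rank(y): 16->8, 14->6, 15->7, 5->3, 10->5, 3->1, 6->4, 4->2
Step 2: d_i = R_x(i) - R_y(i); compute d_i^2.
  (1-8)^2=49, (4-6)^2=4, (8-7)^2=1, (2-3)^2=1, (7-5)^2=4, (5-1)^2=16, (3-4)^2=1, (6-2)^2=16
sum(d^2) = 92.
Step 3: rho = 1 - 6*92 / (8*(8^2 - 1)) = 1 - 552/504 = -0.095238.
Step 4: Under H0, t = rho * sqrt((n-2)/(1-rho^2)) = -0.2343 ~ t(6).
Step 5: Two-sided p-value from the t-distribution with 6 df = 0.822505.
Step 6: alpha = 0.05. fail to reject H0.

rho = -0.0952, p = 0.822505, fail to reject H0 at alpha = 0.05.


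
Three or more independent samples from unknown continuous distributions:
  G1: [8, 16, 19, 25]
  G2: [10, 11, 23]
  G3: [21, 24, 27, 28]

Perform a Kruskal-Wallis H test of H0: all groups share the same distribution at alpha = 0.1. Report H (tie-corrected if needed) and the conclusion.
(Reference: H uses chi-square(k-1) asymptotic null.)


Step 1: Combine all N = 11 observations and assign midranks.
sorted (value, group, rank): (8,G1,1), (10,G2,2), (11,G2,3), (16,G1,4), (19,G1,5), (21,G3,6), (23,G2,7), (24,G3,8), (25,G1,9), (27,G3,10), (28,G3,11)
Step 2: Sum ranks within each group.
R_1 = 19 (n_1 = 4)
R_2 = 12 (n_2 = 3)
R_3 = 35 (n_3 = 4)
Step 3: H = 12/(N(N+1)) * sum(R_i^2/n_i) - 3(N+1)
     = 12/(11*12) * (19^2/4 + 12^2/3 + 35^2/4) - 3*12
     = 0.090909 * 444.5 - 36
     = 4.409091.
Step 4: No ties, so H is used without correction.
Step 5: Under H0, H ~ chi^2(2); p-value = 0.110301.
Step 6: alpha = 0.1. fail to reject H0.

H = 4.4091, df = 2, p = 0.110301, fail to reject H0.


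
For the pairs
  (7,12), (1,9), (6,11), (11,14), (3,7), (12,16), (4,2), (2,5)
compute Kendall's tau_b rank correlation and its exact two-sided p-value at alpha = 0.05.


Step 1: Enumerate the 28 unordered pairs (i,j) with i<j and classify each by sign(x_j-x_i) * sign(y_j-y_i).
  (1,2):dx=-6,dy=-3->C; (1,3):dx=-1,dy=-1->C; (1,4):dx=+4,dy=+2->C; (1,5):dx=-4,dy=-5->C
  (1,6):dx=+5,dy=+4->C; (1,7):dx=-3,dy=-10->C; (1,8):dx=-5,dy=-7->C; (2,3):dx=+5,dy=+2->C
  (2,4):dx=+10,dy=+5->C; (2,5):dx=+2,dy=-2->D; (2,6):dx=+11,dy=+7->C; (2,7):dx=+3,dy=-7->D
  (2,8):dx=+1,dy=-4->D; (3,4):dx=+5,dy=+3->C; (3,5):dx=-3,dy=-4->C; (3,6):dx=+6,dy=+5->C
  (3,7):dx=-2,dy=-9->C; (3,8):dx=-4,dy=-6->C; (4,5):dx=-8,dy=-7->C; (4,6):dx=+1,dy=+2->C
  (4,7):dx=-7,dy=-12->C; (4,8):dx=-9,dy=-9->C; (5,6):dx=+9,dy=+9->C; (5,7):dx=+1,dy=-5->D
  (5,8):dx=-1,dy=-2->C; (6,7):dx=-8,dy=-14->C; (6,8):dx=-10,dy=-11->C; (7,8):dx=-2,dy=+3->D
Step 2: C = 23, D = 5, total pairs = 28.
Step 3: tau = (C - D)/(n(n-1)/2) = (23 - 5)/28 = 0.642857.
Step 4: Exact two-sided p-value (enumerate n! = 40320 permutations of y under H0): p = 0.031151.
Step 5: alpha = 0.05. reject H0.

tau_b = 0.6429 (C=23, D=5), p = 0.031151, reject H0.


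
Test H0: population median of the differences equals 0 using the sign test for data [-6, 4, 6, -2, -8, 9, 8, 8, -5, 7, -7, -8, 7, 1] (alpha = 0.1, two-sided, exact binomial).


Step 1: Discard zero differences. Original n = 14; n_eff = number of nonzero differences = 14.
Nonzero differences (with sign): -6, +4, +6, -2, -8, +9, +8, +8, -5, +7, -7, -8, +7, +1
Step 2: Count signs: positive = 8, negative = 6.
Step 3: Under H0: P(positive) = 0.5, so the number of positives S ~ Bin(14, 0.5).
Step 4: Two-sided exact p-value = sum of Bin(14,0.5) probabilities at or below the observed probability = 0.790527.
Step 5: alpha = 0.1. fail to reject H0.

n_eff = 14, pos = 8, neg = 6, p = 0.790527, fail to reject H0.


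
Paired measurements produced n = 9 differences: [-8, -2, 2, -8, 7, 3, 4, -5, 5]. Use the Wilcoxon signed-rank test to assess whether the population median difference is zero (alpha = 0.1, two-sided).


Step 1: Drop any zero differences (none here) and take |d_i|.
|d| = [8, 2, 2, 8, 7, 3, 4, 5, 5]
Step 2: Midrank |d_i| (ties get averaged ranks).
ranks: |8|->8.5, |2|->1.5, |2|->1.5, |8|->8.5, |7|->7, |3|->3, |4|->4, |5|->5.5, |5|->5.5
Step 3: Attach original signs; sum ranks with positive sign and with negative sign.
W+ = 1.5 + 7 + 3 + 4 + 5.5 = 21
W- = 8.5 + 1.5 + 8.5 + 5.5 = 24
(Check: W+ + W- = 45 should equal n(n+1)/2 = 45.)
Step 4: Test statistic W = min(W+, W-) = 21.
Step 5: Ties in |d|, so use the tie-corrected normal approximation.
        E[W] = n(n+1)/4 = 9*10/4 = 22.5.
        Tie groups: |d|=2 (t=2), |d|=5 (t=2), |d|=8 (t=2); sum(t^3 - t) = 18.
        Var[W] = n(n+1)(2n+1)/24 - sum(t^3-t)/48 = 1710/24 - 18/48 = 70.875.
        z = (W - E[W]) / sqrt(Var[W]) = (21 - 22.5) / 8.4187 = -0.1782.
        Two-sided p = 2*Phi(z) = 0.858586.
Step 6: alpha = 0.1. fail to reject H0.

W+ = 21, W- = 24, W = min = 21, p = 0.858586, fail to reject H0.


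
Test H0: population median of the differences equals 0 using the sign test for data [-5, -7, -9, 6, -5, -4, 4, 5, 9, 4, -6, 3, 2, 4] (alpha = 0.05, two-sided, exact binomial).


Step 1: Discard zero differences. Original n = 14; n_eff = number of nonzero differences = 14.
Nonzero differences (with sign): -5, -7, -9, +6, -5, -4, +4, +5, +9, +4, -6, +3, +2, +4
Step 2: Count signs: positive = 8, negative = 6.
Step 3: Under H0: P(positive) = 0.5, so the number of positives S ~ Bin(14, 0.5).
Step 4: Two-sided exact p-value = sum of Bin(14,0.5) probabilities at or below the observed probability = 0.790527.
Step 5: alpha = 0.05. fail to reject H0.

n_eff = 14, pos = 8, neg = 6, p = 0.790527, fail to reject H0.


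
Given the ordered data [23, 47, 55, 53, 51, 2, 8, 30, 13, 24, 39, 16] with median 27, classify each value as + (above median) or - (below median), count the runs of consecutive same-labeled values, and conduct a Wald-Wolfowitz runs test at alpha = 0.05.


Step 1: Compute median = 27; label A = above, B = below.
Labels in order: BAAAABBABBAB  (n_A = 6, n_B = 6)
Step 2: Count runs R = 7.
Step 3: Under H0 (random ordering), E[R] = 2*n_A*n_B/(n_A+n_B) + 1 = 2*6*6/12 + 1 = 7.0000.
        Var[R] = 2*n_A*n_B*(2*n_A*n_B - n_A - n_B) / ((n_A+n_B)^2 * (n_A+n_B-1)) = 4320/1584 = 2.7273.
        SD[R] = 1.6514.
Step 4: R = E[R], so z = 0 with no continuity correction.
Step 5: Two-sided p-value via normal approximation = 2*(1 - Phi(|z|)) = 1.000000.
Step 6: alpha = 0.05. fail to reject H0.

R = 7, z = 0.0000, p = 1.000000, fail to reject H0.


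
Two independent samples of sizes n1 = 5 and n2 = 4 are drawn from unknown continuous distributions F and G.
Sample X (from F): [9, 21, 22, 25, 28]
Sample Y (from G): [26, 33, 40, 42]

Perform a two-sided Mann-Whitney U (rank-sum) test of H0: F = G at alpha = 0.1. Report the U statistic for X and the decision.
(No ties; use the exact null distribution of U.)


Step 1: Combine and sort all 9 observations; assign midranks.
sorted (value, group): (9,X), (21,X), (22,X), (25,X), (26,Y), (28,X), (33,Y), (40,Y), (42,Y)
ranks: 9->1, 21->2, 22->3, 25->4, 26->5, 28->6, 33->7, 40->8, 42->9
Step 2: Rank sum for X: R1 = 1 + 2 + 3 + 4 + 6 = 16.
Step 3: U_X = R1 - n1(n1+1)/2 = 16 - 5*6/2 = 16 - 15 = 1.
       U_Y = n1*n2 - U_X = 20 - 1 = 19.
Step 4: No ties, so the exact null distribution of U (based on enumerating the C(9,5) = 126 equally likely rank assignments) gives the two-sided p-value.
Step 5: p-value = 0.031746; compare to alpha = 0.1. reject H0.

U_X = 1, p = 0.031746, reject H0 at alpha = 0.1.


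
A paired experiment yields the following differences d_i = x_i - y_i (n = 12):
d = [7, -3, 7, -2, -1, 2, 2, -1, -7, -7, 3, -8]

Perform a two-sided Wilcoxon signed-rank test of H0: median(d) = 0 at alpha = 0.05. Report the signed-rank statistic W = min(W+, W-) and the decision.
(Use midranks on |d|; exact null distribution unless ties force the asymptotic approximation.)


Step 1: Drop any zero differences (none here) and take |d_i|.
|d| = [7, 3, 7, 2, 1, 2, 2, 1, 7, 7, 3, 8]
Step 2: Midrank |d_i| (ties get averaged ranks).
ranks: |7|->9.5, |3|->6.5, |7|->9.5, |2|->4, |1|->1.5, |2|->4, |2|->4, |1|->1.5, |7|->9.5, |7|->9.5, |3|->6.5, |8|->12
Step 3: Attach original signs; sum ranks with positive sign and with negative sign.
W+ = 9.5 + 9.5 + 4 + 4 + 6.5 = 33.5
W- = 6.5 + 4 + 1.5 + 1.5 + 9.5 + 9.5 + 12 = 44.5
(Check: W+ + W- = 78 should equal n(n+1)/2 = 78.)
Step 4: Test statistic W = min(W+, W-) = 33.5.
Step 5: Ties in |d|, so use the tie-corrected normal approximation.
        E[W] = n(n+1)/4 = 12*13/4 = 39.
        Tie groups: |d|=1 (t=2), |d|=2 (t=3), |d|=3 (t=2), |d|=7 (t=4); sum(t^3 - t) = 96.
        Var[W] = n(n+1)(2n+1)/24 - sum(t^3-t)/48 = 3900/24 - 96/48 = 160.5.
        z = (W - E[W]) / sqrt(Var[W]) = (33.5 - 39) / 12.6689 = -0.4341.
        Two-sided p = 2*Phi(z) = 0.664190.
Step 6: alpha = 0.05. fail to reject H0.

W+ = 33.5, W- = 44.5, W = min = 33.5, p = 0.664190, fail to reject H0.


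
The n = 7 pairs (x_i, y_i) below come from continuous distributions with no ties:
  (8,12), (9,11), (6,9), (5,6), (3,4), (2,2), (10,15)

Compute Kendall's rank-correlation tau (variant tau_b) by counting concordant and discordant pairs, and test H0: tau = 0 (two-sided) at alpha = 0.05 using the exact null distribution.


Step 1: Enumerate the 21 unordered pairs (i,j) with i<j and classify each by sign(x_j-x_i) * sign(y_j-y_i).
  (1,2):dx=+1,dy=-1->D; (1,3):dx=-2,dy=-3->C; (1,4):dx=-3,dy=-6->C; (1,5):dx=-5,dy=-8->C
  (1,6):dx=-6,dy=-10->C; (1,7):dx=+2,dy=+3->C; (2,3):dx=-3,dy=-2->C; (2,4):dx=-4,dy=-5->C
  (2,5):dx=-6,dy=-7->C; (2,6):dx=-7,dy=-9->C; (2,7):dx=+1,dy=+4->C; (3,4):dx=-1,dy=-3->C
  (3,5):dx=-3,dy=-5->C; (3,6):dx=-4,dy=-7->C; (3,7):dx=+4,dy=+6->C; (4,5):dx=-2,dy=-2->C
  (4,6):dx=-3,dy=-4->C; (4,7):dx=+5,dy=+9->C; (5,6):dx=-1,dy=-2->C; (5,7):dx=+7,dy=+11->C
  (6,7):dx=+8,dy=+13->C
Step 2: C = 20, D = 1, total pairs = 21.
Step 3: tau = (C - D)/(n(n-1)/2) = (20 - 1)/21 = 0.904762.
Step 4: Exact two-sided p-value (enumerate n! = 5040 permutations of y under H0): p = 0.002778.
Step 5: alpha = 0.05. reject H0.

tau_b = 0.9048 (C=20, D=1), p = 0.002778, reject H0.


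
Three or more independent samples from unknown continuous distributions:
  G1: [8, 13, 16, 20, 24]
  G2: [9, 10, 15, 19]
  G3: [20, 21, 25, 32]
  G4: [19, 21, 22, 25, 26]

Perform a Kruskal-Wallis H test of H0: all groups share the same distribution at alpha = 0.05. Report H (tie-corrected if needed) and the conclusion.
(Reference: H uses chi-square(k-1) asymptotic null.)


Step 1: Combine all N = 18 observations and assign midranks.
sorted (value, group, rank): (8,G1,1), (9,G2,2), (10,G2,3), (13,G1,4), (15,G2,5), (16,G1,6), (19,G2,7.5), (19,G4,7.5), (20,G1,9.5), (20,G3,9.5), (21,G3,11.5), (21,G4,11.5), (22,G4,13), (24,G1,14), (25,G3,15.5), (25,G4,15.5), (26,G4,17), (32,G3,18)
Step 2: Sum ranks within each group.
R_1 = 34.5 (n_1 = 5)
R_2 = 17.5 (n_2 = 4)
R_3 = 54.5 (n_3 = 4)
R_4 = 64.5 (n_4 = 5)
Step 3: H = 12/(N(N+1)) * sum(R_i^2/n_i) - 3(N+1)
     = 12/(18*19) * (34.5^2/5 + 17.5^2/4 + 54.5^2/4 + 64.5^2/5) - 3*19
     = 0.035088 * 1889.22 - 57
     = 9.288596.
Step 4: Ties present; correction factor C = 1 - 24/(18^3 - 18) = 0.995872. Corrected H = 9.288596 / 0.995872 = 9.327098.
Step 5: Under H0, H ~ chi^2(3); p-value = 0.025244.
Step 6: alpha = 0.05. reject H0.

H = 9.3271, df = 3, p = 0.025244, reject H0.


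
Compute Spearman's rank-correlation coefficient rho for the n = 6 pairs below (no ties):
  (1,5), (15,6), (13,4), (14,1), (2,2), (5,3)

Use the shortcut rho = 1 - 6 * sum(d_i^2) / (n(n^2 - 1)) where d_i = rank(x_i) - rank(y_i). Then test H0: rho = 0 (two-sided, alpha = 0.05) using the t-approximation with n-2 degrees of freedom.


Step 1: Rank x and y separately (midranks; no ties here).
rank(x): 1->1, 15->6, 13->4, 14->5, 2->2, 5->3
rank(y): 5->5, 6->6, 4->4, 1->1, 2->2, 3->3
Step 2: d_i = R_x(i) - R_y(i); compute d_i^2.
  (1-5)^2=16, (6-6)^2=0, (4-4)^2=0, (5-1)^2=16, (2-2)^2=0, (3-3)^2=0
sum(d^2) = 32.
Step 3: rho = 1 - 6*32 / (6*(6^2 - 1)) = 1 - 192/210 = 0.085714.
Step 4: Under H0, t = rho * sqrt((n-2)/(1-rho^2)) = 0.1721 ~ t(4).
Step 5: Two-sided p-value from the t-distribution with 4 df = 0.871743.
Step 6: alpha = 0.05. fail to reject H0.

rho = 0.0857, p = 0.871743, fail to reject H0 at alpha = 0.05.


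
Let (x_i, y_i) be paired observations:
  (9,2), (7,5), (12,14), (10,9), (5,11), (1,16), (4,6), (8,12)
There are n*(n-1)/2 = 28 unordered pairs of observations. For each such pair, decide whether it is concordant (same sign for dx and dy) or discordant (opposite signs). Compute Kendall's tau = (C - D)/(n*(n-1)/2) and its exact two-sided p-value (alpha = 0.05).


Step 1: Enumerate the 28 unordered pairs (i,j) with i<j and classify each by sign(x_j-x_i) * sign(y_j-y_i).
  (1,2):dx=-2,dy=+3->D; (1,3):dx=+3,dy=+12->C; (1,4):dx=+1,dy=+7->C; (1,5):dx=-4,dy=+9->D
  (1,6):dx=-8,dy=+14->D; (1,7):dx=-5,dy=+4->D; (1,8):dx=-1,dy=+10->D; (2,3):dx=+5,dy=+9->C
  (2,4):dx=+3,dy=+4->C; (2,5):dx=-2,dy=+6->D; (2,6):dx=-6,dy=+11->D; (2,7):dx=-3,dy=+1->D
  (2,8):dx=+1,dy=+7->C; (3,4):dx=-2,dy=-5->C; (3,5):dx=-7,dy=-3->C; (3,6):dx=-11,dy=+2->D
  (3,7):dx=-8,dy=-8->C; (3,8):dx=-4,dy=-2->C; (4,5):dx=-5,dy=+2->D; (4,6):dx=-9,dy=+7->D
  (4,7):dx=-6,dy=-3->C; (4,8):dx=-2,dy=+3->D; (5,6):dx=-4,dy=+5->D; (5,7):dx=-1,dy=-5->C
  (5,8):dx=+3,dy=+1->C; (6,7):dx=+3,dy=-10->D; (6,8):dx=+7,dy=-4->D; (7,8):dx=+4,dy=+6->C
Step 2: C = 13, D = 15, total pairs = 28.
Step 3: tau = (C - D)/(n(n-1)/2) = (13 - 15)/28 = -0.071429.
Step 4: Exact two-sided p-value (enumerate n! = 40320 permutations of y under H0): p = 0.904861.
Step 5: alpha = 0.05. fail to reject H0.

tau_b = -0.0714 (C=13, D=15), p = 0.904861, fail to reject H0.


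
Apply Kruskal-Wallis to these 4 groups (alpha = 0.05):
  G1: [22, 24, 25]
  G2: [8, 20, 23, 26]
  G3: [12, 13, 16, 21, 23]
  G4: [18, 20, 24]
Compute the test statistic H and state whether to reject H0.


Step 1: Combine all N = 15 observations and assign midranks.
sorted (value, group, rank): (8,G2,1), (12,G3,2), (13,G3,3), (16,G3,4), (18,G4,5), (20,G2,6.5), (20,G4,6.5), (21,G3,8), (22,G1,9), (23,G2,10.5), (23,G3,10.5), (24,G1,12.5), (24,G4,12.5), (25,G1,14), (26,G2,15)
Step 2: Sum ranks within each group.
R_1 = 35.5 (n_1 = 3)
R_2 = 33 (n_2 = 4)
R_3 = 27.5 (n_3 = 5)
R_4 = 24 (n_4 = 3)
Step 3: H = 12/(N(N+1)) * sum(R_i^2/n_i) - 3(N+1)
     = 12/(15*16) * (35.5^2/3 + 33^2/4 + 27.5^2/5 + 24^2/3) - 3*16
     = 0.050000 * 1035.58 - 48
     = 3.779167.
Step 4: Ties present; correction factor C = 1 - 18/(15^3 - 15) = 0.994643. Corrected H = 3.779167 / 0.994643 = 3.799521.
Step 5: Under H0, H ~ chi^2(3); p-value = 0.283942.
Step 6: alpha = 0.05. fail to reject H0.

H = 3.7995, df = 3, p = 0.283942, fail to reject H0.


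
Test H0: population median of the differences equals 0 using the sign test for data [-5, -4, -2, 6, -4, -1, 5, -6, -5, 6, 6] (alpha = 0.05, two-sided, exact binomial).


Step 1: Discard zero differences. Original n = 11; n_eff = number of nonzero differences = 11.
Nonzero differences (with sign): -5, -4, -2, +6, -4, -1, +5, -6, -5, +6, +6
Step 2: Count signs: positive = 4, negative = 7.
Step 3: Under H0: P(positive) = 0.5, so the number of positives S ~ Bin(11, 0.5).
Step 4: Two-sided exact p-value = sum of Bin(11,0.5) probabilities at or below the observed probability = 0.548828.
Step 5: alpha = 0.05. fail to reject H0.

n_eff = 11, pos = 4, neg = 7, p = 0.548828, fail to reject H0.


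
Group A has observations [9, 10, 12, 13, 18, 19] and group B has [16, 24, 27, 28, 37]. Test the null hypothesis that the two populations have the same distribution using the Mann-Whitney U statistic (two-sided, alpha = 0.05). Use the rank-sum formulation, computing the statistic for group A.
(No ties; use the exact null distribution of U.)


Step 1: Combine and sort all 11 observations; assign midranks.
sorted (value, group): (9,X), (10,X), (12,X), (13,X), (16,Y), (18,X), (19,X), (24,Y), (27,Y), (28,Y), (37,Y)
ranks: 9->1, 10->2, 12->3, 13->4, 16->5, 18->6, 19->7, 24->8, 27->9, 28->10, 37->11
Step 2: Rank sum for X: R1 = 1 + 2 + 3 + 4 + 6 + 7 = 23.
Step 3: U_X = R1 - n1(n1+1)/2 = 23 - 6*7/2 = 23 - 21 = 2.
       U_Y = n1*n2 - U_X = 30 - 2 = 28.
Step 4: No ties, so the exact null distribution of U (based on enumerating the C(11,6) = 462 equally likely rank assignments) gives the two-sided p-value.
Step 5: p-value = 0.017316; compare to alpha = 0.05. reject H0.

U_X = 2, p = 0.017316, reject H0 at alpha = 0.05.


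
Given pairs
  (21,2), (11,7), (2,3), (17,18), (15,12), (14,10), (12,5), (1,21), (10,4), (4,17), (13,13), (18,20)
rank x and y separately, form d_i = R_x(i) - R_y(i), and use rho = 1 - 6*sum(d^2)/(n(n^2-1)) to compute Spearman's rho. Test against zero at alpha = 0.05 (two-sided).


Step 1: Rank x and y separately (midranks; no ties here).
rank(x): 21->12, 11->5, 2->2, 17->10, 15->9, 14->8, 12->6, 1->1, 10->4, 4->3, 13->7, 18->11
rank(y): 2->1, 7->5, 3->2, 18->10, 12->7, 10->6, 5->4, 21->12, 4->3, 17->9, 13->8, 20->11
Step 2: d_i = R_x(i) - R_y(i); compute d_i^2.
  (12-1)^2=121, (5-5)^2=0, (2-2)^2=0, (10-10)^2=0, (9-7)^2=4, (8-6)^2=4, (6-4)^2=4, (1-12)^2=121, (4-3)^2=1, (3-9)^2=36, (7-8)^2=1, (11-11)^2=0
sum(d^2) = 292.
Step 3: rho = 1 - 6*292 / (12*(12^2 - 1)) = 1 - 1752/1716 = -0.020979.
Step 4: Under H0, t = rho * sqrt((n-2)/(1-rho^2)) = -0.0664 ~ t(10).
Step 5: Two-sided p-value from the t-distribution with 10 df = 0.948402.
Step 6: alpha = 0.05. fail to reject H0.

rho = -0.0210, p = 0.948402, fail to reject H0 at alpha = 0.05.


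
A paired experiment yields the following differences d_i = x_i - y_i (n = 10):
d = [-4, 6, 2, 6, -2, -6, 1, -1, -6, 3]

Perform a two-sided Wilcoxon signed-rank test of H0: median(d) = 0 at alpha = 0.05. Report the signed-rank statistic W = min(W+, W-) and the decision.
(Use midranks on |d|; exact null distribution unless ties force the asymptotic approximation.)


Step 1: Drop any zero differences (none here) and take |d_i|.
|d| = [4, 6, 2, 6, 2, 6, 1, 1, 6, 3]
Step 2: Midrank |d_i| (ties get averaged ranks).
ranks: |4|->6, |6|->8.5, |2|->3.5, |6|->8.5, |2|->3.5, |6|->8.5, |1|->1.5, |1|->1.5, |6|->8.5, |3|->5
Step 3: Attach original signs; sum ranks with positive sign and with negative sign.
W+ = 8.5 + 3.5 + 8.5 + 1.5 + 5 = 27
W- = 6 + 3.5 + 8.5 + 1.5 + 8.5 = 28
(Check: W+ + W- = 55 should equal n(n+1)/2 = 55.)
Step 4: Test statistic W = min(W+, W-) = 27.
Step 5: Ties in |d|, so use the tie-corrected normal approximation.
        E[W] = n(n+1)/4 = 10*11/4 = 27.5.
        Tie groups: |d|=1 (t=2), |d|=2 (t=2), |d|=6 (t=4); sum(t^3 - t) = 72.
        Var[W] = n(n+1)(2n+1)/24 - sum(t^3-t)/48 = 2310/24 - 72/48 = 94.75.
        z = (W - E[W]) / sqrt(Var[W]) = (27 - 27.5) / 9.7340 = -0.0514.
        Two-sided p = 2*Phi(z) = 0.959033.
Step 6: alpha = 0.05. fail to reject H0.

W+ = 27, W- = 28, W = min = 27, p = 0.959033, fail to reject H0.


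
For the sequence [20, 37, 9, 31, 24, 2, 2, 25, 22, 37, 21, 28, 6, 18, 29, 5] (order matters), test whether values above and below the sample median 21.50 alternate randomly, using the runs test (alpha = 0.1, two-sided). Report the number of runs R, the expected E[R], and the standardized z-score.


Step 1: Compute median = 21.50; label A = above, B = below.
Labels in order: BABAABBAAABABBAB  (n_A = 8, n_B = 8)
Step 2: Count runs R = 11.
Step 3: Under H0 (random ordering), E[R] = 2*n_A*n_B/(n_A+n_B) + 1 = 2*8*8/16 + 1 = 9.0000.
        Var[R] = 2*n_A*n_B*(2*n_A*n_B - n_A - n_B) / ((n_A+n_B)^2 * (n_A+n_B-1)) = 14336/3840 = 3.7333.
        SD[R] = 1.9322.
Step 4: Continuity-corrected z = (R - 0.5 - E[R]) / SD[R] = (11 - 0.5 - 9.0000) / 1.9322 = 0.7763.
Step 5: Two-sided p-value via normal approximation = 2*(1 - Phi(|z|)) = 0.437558.
Step 6: alpha = 0.1. fail to reject H0.

R = 11, z = 0.7763, p = 0.437558, fail to reject H0.
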